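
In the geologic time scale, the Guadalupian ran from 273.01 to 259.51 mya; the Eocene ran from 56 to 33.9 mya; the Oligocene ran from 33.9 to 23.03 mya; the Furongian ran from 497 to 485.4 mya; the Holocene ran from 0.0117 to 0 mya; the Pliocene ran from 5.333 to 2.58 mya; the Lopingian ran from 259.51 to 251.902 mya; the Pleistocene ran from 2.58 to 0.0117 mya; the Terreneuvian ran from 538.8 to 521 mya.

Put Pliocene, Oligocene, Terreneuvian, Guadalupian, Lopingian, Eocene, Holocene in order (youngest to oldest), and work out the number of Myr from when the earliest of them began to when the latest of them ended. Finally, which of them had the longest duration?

Holocene → Pliocene → Oligocene → Eocene → Lopingian → Guadalupian → Terreneuvian; total span 538.8 Myr; longest is Eocene

Start ages (Ma): Terreneuvian 538.8, Guadalupian 273.01, Lopingian 259.51, Eocene 56, Oligocene 33.9, Pliocene 5.333, Holocene 0.0117.
Ordered youngest to oldest: Holocene, Pliocene, Oligocene, Eocene, Lopingian, Guadalupian, Terreneuvian.
Span = 538.8 − 0 = 538.8 Myr.
Durations: Guadalupian 13.5, Oligocene 10.87, Lopingian 7.608, Pliocene 2.753, Holocene 0.0117, Eocene 22.1, Terreneuvian 17.8 → longest is Eocene (22.1 Myr).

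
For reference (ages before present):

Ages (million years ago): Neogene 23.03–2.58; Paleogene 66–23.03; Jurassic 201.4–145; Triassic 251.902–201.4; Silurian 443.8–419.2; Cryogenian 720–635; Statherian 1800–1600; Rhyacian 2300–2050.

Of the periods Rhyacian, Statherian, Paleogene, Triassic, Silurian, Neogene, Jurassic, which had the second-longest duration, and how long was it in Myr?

Statherian, 200 million years

Start − end for each: Rhyacian 2300 − 2050 = 250; Statherian 1800 − 1600 = 200; Paleogene 66 − 23.03 = 42.97; Triassic 251.902 − 201.4 = 50.502; Silurian 443.8 − 419.2 = 24.6; Neogene 23.03 − 2.58 = 20.45; Jurassic 201.4 − 145 = 56.4.
Ranking these from longest: Rhyacian > Statherian > Jurassic > Triassic > Paleogene > Silurian > Neogene.
Position 2 in that ranking is Statherian, which lasted 200 Myr.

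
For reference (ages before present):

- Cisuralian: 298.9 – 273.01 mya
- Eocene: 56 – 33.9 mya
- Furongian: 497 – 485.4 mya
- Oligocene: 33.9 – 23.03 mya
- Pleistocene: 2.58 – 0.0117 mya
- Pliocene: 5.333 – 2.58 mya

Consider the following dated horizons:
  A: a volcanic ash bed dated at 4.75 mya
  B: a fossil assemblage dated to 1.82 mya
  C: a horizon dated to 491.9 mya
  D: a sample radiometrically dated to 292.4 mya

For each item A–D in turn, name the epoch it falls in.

Match each age against the start–end ranges in the excerpt: A = 4.75 Ma → Pliocene (5.333–2.58); B = 1.82 Ma → Pleistocene (2.58–0.0117); C = 491.9 Ma → Furongian (497–485.4); D = 292.4 Ma → Cisuralian (298.9–273.01).

A — Pliocene; B — Pleistocene; C — Furongian; D — Cisuralian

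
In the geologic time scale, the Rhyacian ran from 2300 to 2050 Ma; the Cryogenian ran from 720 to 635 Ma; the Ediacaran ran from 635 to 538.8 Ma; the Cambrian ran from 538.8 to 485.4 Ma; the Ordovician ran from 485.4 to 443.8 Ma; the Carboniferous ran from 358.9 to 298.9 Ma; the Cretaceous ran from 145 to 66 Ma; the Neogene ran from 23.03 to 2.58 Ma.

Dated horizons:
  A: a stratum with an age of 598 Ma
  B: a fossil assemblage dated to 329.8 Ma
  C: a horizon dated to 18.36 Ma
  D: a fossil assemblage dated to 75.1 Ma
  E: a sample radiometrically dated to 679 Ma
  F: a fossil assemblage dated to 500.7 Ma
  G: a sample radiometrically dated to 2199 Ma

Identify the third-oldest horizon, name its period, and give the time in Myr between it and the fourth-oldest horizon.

Larger Ma means older, so oldest first: G 2199 > E 679 > A 598 > F 500.7 > B 329.8 > D 75.1 > C 18.36.
Counting 3 along gives A (598 Ma); the excerpt puts that inside the Ediacaran, 635–538.8 Ma.
Next in line is F (500.7 Ma), and 598 − 500.7 = 97.3 Myr.

A, in the Ediacaran; 97.3 million years to F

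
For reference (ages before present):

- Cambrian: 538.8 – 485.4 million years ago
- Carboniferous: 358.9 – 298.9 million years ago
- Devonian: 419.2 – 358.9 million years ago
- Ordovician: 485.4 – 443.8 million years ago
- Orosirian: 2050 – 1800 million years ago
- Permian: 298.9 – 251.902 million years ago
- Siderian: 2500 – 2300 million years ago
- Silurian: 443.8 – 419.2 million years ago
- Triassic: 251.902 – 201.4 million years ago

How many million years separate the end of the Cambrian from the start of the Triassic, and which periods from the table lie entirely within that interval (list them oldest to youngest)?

The Cambrian closes at 485.4 Ma and the Triassic opens at 251.902 Ma, so the interval is 485.4 − 251.902 = 233.498 Myr.
A period fits inside if it starts at or after 485.4 Ma and ends at or before 251.902 Ma; oldest first that gives Ordovician, Silurian, Devonian, Carboniferous, Permian.

233.498 million years; Ordovician, Silurian, Devonian, Carboniferous, Permian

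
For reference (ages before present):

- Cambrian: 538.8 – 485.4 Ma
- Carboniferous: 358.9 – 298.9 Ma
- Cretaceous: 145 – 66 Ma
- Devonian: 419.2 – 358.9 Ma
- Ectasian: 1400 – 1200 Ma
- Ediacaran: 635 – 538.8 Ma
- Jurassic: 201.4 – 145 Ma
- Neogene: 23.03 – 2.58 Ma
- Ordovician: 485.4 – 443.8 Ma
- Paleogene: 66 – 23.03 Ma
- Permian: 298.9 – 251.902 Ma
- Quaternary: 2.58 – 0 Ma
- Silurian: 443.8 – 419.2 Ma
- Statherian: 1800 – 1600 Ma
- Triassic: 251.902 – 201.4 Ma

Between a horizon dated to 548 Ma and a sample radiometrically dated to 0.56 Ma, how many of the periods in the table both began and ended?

548 Ma sits inside the Ediacaran (635–538.8) and 0.56 Ma inside the Quaternary (2.58–0); neither of those is wholly between the two dates.
The listed periods lying completely between them are Cambrian, Ordovician, Silurian, Devonian, Carboniferous, Permian, Triassic, Jurassic, Cretaceous, Paleogene, Neogene — 11 in all.

11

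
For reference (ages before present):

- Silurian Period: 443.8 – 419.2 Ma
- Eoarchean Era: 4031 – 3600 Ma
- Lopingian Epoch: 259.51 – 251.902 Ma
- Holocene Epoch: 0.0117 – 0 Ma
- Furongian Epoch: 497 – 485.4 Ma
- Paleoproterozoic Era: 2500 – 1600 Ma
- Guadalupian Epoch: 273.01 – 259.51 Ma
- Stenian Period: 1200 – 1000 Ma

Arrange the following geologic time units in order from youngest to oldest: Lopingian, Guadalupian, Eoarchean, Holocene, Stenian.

Holocene, Lopingian, Guadalupian, Stenian, Eoarchean

Read off each span (Ma): Lopingian 259.51–251.902; Guadalupian 273.01–259.51; Eoarchean 4031–3600; Holocene 0.0117–0; Stenian 1200–1000.
Larger Ma is older, so oldest→youngest is Eoarchean, Stenian, Guadalupian, Lopingian, Holocene; reverse it for youngest→oldest.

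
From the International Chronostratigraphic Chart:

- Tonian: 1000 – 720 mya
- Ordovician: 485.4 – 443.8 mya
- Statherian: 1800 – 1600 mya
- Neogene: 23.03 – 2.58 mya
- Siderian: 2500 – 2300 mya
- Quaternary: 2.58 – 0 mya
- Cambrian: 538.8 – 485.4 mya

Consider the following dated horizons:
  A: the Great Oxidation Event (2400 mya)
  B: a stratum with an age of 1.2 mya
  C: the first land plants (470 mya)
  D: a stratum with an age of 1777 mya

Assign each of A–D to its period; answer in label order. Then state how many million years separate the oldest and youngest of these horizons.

Match each age against the start–end ranges in the excerpt: A = 2400 Ma → Siderian (2500–2300); B = 1.2 Ma → Quaternary (2.58–0); C = 470 Ma → Ordovician (485.4–443.8); D = 1777 Ma → Statherian (1800–1600).
The largest age is 2400 Ma and the smallest is 1.2 Ma; their difference is 2398.8 Myr.

A — Siderian; B — Quaternary; C — Ordovician; D — Statherian; span 2398.8 million years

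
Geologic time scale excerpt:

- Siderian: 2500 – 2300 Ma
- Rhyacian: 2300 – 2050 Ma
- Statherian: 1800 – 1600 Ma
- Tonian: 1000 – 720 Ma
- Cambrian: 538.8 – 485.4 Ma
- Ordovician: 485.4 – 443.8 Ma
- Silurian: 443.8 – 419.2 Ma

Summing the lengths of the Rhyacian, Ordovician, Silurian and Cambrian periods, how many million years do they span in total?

Duration is start − end for each: (2300 − 2050) + (485.4 − 443.8) + (443.8 − 419.2) + (538.8 − 485.4).
That is 250 + 41.6 + 24.6 + 53.4, which totals 369.6 million years.

369.6 million years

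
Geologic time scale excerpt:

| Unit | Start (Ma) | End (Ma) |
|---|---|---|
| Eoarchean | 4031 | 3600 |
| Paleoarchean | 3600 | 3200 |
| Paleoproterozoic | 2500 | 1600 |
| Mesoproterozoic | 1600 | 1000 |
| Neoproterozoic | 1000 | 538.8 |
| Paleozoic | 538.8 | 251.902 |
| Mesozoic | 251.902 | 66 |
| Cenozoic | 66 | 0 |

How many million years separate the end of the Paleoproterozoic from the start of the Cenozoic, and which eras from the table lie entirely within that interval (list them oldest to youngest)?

The Paleoproterozoic closes at 1600 Ma and the Cenozoic opens at 66 Ma, so the interval is 1600 − 66 = 1534 Myr.
An era fits inside if it starts at or after 1600 Ma and ends at or before 66 Ma; oldest first that gives Mesoproterozoic, Neoproterozoic, Paleozoic, Mesozoic.

1534 million years; Mesoproterozoic, Neoproterozoic, Paleozoic, Mesozoic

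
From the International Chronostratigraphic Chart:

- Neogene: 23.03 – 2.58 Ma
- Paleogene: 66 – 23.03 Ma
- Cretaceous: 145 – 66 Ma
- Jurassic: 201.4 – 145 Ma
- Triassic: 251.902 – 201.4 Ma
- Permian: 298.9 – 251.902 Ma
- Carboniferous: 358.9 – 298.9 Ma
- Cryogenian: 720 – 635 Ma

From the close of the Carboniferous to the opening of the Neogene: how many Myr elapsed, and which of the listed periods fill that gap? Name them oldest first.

275.87 million years; Permian, Triassic, Jurassic, Cretaceous, Paleogene

The Carboniferous closes at 298.9 Ma and the Neogene opens at 23.03 Ma, so the interval is 298.9 − 23.03 = 275.87 Myr.
A period fits inside if it starts at or after 298.9 Ma and ends at or before 23.03 Ma; oldest first that gives Permian, Triassic, Jurassic, Cretaceous, Paleogene.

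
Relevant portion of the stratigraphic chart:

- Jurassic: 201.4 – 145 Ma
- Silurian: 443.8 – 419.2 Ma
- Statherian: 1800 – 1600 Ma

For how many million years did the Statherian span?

1800 − 1600 = 200 million years.

200 million years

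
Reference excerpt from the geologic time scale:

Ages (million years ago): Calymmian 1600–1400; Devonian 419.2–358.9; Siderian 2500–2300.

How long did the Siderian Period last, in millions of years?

200 million years

2500 − 2300 = 200 million years.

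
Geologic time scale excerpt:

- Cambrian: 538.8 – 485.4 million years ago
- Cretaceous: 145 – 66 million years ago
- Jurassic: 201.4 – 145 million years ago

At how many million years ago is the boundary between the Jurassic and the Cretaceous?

The Jurassic ends and the Cretaceous begins at 145 million years ago.

145 million years ago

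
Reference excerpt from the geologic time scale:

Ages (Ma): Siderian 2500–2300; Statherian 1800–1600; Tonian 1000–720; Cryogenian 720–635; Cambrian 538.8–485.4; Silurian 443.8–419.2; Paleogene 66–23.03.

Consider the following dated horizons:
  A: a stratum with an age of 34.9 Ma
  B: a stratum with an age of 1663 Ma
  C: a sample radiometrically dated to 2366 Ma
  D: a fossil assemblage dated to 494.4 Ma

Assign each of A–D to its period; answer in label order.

A — Paleogene; B — Statherian; C — Siderian; D — Cambrian

Match each age against the start–end ranges in the excerpt: A = 34.9 Ma → Paleogene (66–23.03); B = 1663 Ma → Statherian (1800–1600); C = 2366 Ma → Siderian (2500–2300); D = 494.4 Ma → Cambrian (538.8–485.4).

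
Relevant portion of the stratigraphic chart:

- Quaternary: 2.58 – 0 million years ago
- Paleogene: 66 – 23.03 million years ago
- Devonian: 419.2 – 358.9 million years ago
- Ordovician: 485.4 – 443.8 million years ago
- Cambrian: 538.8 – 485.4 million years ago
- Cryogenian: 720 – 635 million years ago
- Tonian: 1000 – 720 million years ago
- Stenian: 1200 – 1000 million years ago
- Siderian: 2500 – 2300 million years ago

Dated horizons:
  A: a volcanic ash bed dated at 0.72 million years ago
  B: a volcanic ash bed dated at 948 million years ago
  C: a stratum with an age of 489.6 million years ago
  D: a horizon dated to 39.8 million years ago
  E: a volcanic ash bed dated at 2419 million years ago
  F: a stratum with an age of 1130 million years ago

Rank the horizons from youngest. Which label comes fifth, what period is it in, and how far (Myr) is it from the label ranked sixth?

F, in the Stenian; 1289 million years to E

Sorted youngest-first by Ma: A (0.72), D (39.8), C (489.6), B (948), F (1130), E (2419).
The fifth youngest is F at 1130 Ma, which lies in 1200–1000 Ma: the Stenian.
The sixth youngest is E at 2419 Ma; separation = |1130 − 2419| = 1289 Myr.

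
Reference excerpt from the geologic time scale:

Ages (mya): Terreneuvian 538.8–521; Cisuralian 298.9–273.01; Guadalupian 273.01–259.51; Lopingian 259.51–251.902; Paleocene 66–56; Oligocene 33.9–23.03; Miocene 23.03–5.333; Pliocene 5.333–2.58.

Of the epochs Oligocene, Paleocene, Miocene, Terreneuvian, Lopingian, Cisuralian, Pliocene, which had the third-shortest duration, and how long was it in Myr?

Durations: Oligocene 10.87; Paleocene 10; Miocene 17.697; Terreneuvian 17.8; Lopingian 7.608; Cisuralian 25.89; Pliocene 2.753 Myr.
Sorted shortest-first: Pliocene (2.753), Lopingian (7.608), Paleocene (10), Oligocene (10.87), Miocene (17.697), Terreneuvian (17.8), Cisuralian (25.89).
The third shortest is Paleocene at 10 Myr.

Paleocene, 10 million years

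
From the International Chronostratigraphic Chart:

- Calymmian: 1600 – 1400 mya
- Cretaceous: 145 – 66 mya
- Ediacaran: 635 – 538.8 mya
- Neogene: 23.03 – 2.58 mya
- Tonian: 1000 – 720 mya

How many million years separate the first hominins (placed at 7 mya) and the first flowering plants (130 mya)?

130 − 7 = 123 million years.

123 million years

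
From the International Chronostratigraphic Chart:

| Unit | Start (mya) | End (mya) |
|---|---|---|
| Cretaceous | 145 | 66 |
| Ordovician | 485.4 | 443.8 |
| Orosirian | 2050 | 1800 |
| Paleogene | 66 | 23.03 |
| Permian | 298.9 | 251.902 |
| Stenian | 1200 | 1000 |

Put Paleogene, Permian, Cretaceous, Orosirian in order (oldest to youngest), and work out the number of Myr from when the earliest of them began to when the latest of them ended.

Start ages (Ma): Orosirian 2050, Permian 298.9, Cretaceous 145, Paleogene 66.
Ordered oldest to youngest: Orosirian, Permian, Cretaceous, Paleogene.
Span = 2050 − 23.03 = 2026.97 Myr.

Orosirian, Permian, Cretaceous, Paleogene; total span 2026.97 Myr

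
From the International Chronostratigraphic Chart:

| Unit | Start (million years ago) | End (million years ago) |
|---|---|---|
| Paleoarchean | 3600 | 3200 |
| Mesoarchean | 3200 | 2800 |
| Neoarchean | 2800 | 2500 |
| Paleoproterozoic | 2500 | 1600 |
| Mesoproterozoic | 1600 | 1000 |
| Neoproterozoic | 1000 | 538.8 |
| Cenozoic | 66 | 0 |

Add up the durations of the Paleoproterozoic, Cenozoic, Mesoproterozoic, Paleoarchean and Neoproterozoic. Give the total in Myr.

Duration is start − end for each: (2500 − 1600) + (66 − 0) + (1600 − 1000) + (3600 − 3200) + (1000 − 538.8).
That is 900 + 66 + 600 + 400 + 461.2, which totals 2427.2 million years.

2427.2 million years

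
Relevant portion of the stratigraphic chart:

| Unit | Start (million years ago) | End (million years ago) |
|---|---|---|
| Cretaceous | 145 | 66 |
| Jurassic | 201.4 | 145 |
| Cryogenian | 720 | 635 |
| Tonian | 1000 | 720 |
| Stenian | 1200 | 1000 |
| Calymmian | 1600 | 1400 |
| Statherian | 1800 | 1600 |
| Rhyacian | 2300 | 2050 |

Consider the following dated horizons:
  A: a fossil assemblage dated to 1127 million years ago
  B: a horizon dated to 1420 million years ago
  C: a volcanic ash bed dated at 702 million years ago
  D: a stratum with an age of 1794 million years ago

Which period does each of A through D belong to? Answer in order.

Match each age against the start–end ranges in the excerpt: A = 1127 Ma → Stenian (1200–1000); B = 1420 Ma → Calymmian (1600–1400); C = 702 Ma → Cryogenian (720–635); D = 1794 Ma → Statherian (1800–1600).

A — Stenian; B — Calymmian; C — Cryogenian; D — Statherian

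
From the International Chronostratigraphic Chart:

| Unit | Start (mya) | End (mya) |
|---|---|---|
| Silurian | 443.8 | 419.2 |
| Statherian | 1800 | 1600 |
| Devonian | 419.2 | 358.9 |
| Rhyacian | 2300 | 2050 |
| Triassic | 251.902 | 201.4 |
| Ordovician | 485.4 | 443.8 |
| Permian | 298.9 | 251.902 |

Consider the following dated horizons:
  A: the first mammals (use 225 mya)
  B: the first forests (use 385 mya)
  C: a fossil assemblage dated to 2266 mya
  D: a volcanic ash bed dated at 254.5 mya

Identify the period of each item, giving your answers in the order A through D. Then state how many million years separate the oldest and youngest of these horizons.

Match each age against the start–end ranges in the excerpt: A = 225 Ma → Triassic (251.902–201.4); B = 385 Ma → Devonian (419.2–358.9); C = 2266 Ma → Rhyacian (2300–2050); D = 254.5 Ma → Permian (298.9–251.902).
The largest age is 2266 Ma and the smallest is 225 Ma; their difference is 2041 Myr.

A — Triassic; B — Devonian; C — Rhyacian; D — Permian; span 2041 million years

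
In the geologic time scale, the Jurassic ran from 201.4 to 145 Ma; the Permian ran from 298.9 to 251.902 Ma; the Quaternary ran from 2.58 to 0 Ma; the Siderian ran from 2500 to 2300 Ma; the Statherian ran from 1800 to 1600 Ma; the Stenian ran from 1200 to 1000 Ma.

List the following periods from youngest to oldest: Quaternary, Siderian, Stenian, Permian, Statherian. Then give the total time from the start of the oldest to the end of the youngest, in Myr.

From the excerpt: Quaternary 2.58–0; Siderian 2500–2300; Stenian 1200–1000; Permian 298.9–251.902; Statherian 1800–1600 (Ma).
Larger Ma is earlier, so the oldest is Siderian and the youngest is Quaternary; youngest to oldest: Quaternary, Permian, Stenian, Statherian, Siderian.
Oldest start 2500 minus youngest end 0 gives 2500 Myr overall.

Quaternary → Permian → Stenian → Statherian → Siderian; total span 2500 Myr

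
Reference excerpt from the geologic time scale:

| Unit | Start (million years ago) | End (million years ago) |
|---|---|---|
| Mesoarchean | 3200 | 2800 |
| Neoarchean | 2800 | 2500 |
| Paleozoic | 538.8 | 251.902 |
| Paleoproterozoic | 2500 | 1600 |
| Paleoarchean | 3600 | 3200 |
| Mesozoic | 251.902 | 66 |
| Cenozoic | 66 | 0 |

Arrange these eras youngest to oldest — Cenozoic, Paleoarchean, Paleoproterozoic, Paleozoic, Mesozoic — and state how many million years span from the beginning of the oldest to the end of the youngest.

Start ages (Ma): Paleoarchean 3600, Paleoproterozoic 2500, Paleozoic 538.8, Mesozoic 251.902, Cenozoic 66.
Ordered youngest to oldest: Cenozoic, Mesozoic, Paleozoic, Paleoproterozoic, Paleoarchean.
Span = 3600 − 0 = 3600 Myr.

Cenozoic → Mesozoic → Paleozoic → Paleoproterozoic → Paleoarchean; total span 3600 Myr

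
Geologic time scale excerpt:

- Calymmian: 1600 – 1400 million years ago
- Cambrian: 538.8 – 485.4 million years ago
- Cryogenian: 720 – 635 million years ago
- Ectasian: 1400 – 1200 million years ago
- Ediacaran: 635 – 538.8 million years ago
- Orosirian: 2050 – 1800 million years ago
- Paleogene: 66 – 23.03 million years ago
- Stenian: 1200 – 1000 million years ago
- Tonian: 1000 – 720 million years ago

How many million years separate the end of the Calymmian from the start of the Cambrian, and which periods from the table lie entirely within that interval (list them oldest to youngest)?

End of Calymmian = 1400 Ma; start of Cambrian = 538.8 Ma.
Gap = 1400 − 538.8 = 861.2 Myr.
Periods wholly inside 1400–538.8 Ma: Ectasian (1400–1200), Stenian (1200–1000), Tonian (1000–720), Cryogenian (720–635), Ediacaran (635–538.8).

861.2 million years; Ectasian, Stenian, Tonian, Cryogenian, Ediacaran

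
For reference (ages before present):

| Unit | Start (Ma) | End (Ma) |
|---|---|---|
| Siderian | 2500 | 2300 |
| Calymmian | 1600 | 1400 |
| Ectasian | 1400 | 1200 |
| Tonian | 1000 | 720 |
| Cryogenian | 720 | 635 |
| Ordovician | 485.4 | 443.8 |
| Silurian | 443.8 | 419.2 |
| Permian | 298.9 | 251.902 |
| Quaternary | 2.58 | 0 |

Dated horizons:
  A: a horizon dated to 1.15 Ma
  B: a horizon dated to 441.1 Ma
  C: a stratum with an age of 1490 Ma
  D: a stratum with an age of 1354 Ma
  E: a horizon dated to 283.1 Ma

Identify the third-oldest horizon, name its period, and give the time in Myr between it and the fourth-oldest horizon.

B, in the Silurian; 158 million years to E

Larger Ma means older, so oldest first: C 1490 > D 1354 > B 441.1 > E 283.1 > A 1.15.
Counting 3 along gives B (441.1 Ma); the excerpt puts that inside the Silurian, 443.8–419.2 Ma.
Next in line is E (283.1 Ma), and 441.1 − 283.1 = 158 Myr.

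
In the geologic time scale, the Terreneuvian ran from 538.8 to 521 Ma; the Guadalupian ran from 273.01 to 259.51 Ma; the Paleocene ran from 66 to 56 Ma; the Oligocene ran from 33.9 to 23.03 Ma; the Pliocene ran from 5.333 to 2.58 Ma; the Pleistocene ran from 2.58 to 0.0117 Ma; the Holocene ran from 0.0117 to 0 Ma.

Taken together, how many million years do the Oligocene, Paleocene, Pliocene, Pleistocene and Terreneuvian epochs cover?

43.9913 million years

Duration is start − end for each: (33.9 − 23.03) + (66 − 56) + (5.333 − 2.58) + (2.58 − 0.0117) + (538.8 − 521).
That is 10.87 + 10 + 2.753 + 2.5683 + 17.8, which totals 43.9913 million years.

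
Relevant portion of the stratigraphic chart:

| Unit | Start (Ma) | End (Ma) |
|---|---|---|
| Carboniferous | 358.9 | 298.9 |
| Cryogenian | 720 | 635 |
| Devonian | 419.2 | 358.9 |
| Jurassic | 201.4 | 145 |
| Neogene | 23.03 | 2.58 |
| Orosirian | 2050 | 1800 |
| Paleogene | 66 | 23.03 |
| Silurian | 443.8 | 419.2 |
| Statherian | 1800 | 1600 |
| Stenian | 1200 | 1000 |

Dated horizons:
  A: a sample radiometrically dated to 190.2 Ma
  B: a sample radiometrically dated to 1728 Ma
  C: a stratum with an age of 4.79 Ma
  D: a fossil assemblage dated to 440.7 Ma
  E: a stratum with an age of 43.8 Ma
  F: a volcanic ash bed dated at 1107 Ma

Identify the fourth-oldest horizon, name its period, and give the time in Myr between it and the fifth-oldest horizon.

Sorted oldest-first by Ma: B (1728), F (1107), D (440.7), A (190.2), E (43.8), C (4.79).
The fourth oldest is A at 190.2 Ma, which lies in 201.4–145 Ma: the Jurassic.
The fifth oldest is E at 43.8 Ma; separation = |190.2 − 43.8| = 146.4 Myr.

A, in the Jurassic; 146.4 million years to E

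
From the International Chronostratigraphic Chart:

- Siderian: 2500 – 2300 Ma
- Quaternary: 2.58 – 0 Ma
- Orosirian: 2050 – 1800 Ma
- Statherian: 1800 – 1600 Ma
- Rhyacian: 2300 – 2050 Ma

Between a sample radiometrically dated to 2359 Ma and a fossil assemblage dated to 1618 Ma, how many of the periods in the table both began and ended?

2359 Ma sits inside the Siderian (2500–2300) and 1618 Ma inside the Statherian (1800–1600); neither of those is wholly between the two dates.
The listed periods lying completely between them are Rhyacian, Orosirian — 2 in all.

2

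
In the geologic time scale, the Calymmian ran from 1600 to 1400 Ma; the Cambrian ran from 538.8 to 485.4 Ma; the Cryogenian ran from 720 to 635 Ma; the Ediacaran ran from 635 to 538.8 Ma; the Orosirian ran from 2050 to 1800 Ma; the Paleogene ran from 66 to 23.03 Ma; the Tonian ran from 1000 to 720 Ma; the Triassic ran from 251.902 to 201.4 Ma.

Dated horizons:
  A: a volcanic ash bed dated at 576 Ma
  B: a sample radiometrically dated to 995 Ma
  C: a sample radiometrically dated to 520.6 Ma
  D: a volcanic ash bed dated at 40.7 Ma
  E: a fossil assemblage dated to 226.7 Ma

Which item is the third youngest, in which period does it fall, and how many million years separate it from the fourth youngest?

Sorted youngest-first by Ma: D (40.7), E (226.7), C (520.6), A (576), B (995).
The third youngest is C at 520.6 Ma, which lies in 538.8–485.4 Ma: the Cambrian.
The fourth youngest is A at 576 Ma; separation = |520.6 − 576| = 55.4 Myr.

C, in the Cambrian; 55.4 million years to A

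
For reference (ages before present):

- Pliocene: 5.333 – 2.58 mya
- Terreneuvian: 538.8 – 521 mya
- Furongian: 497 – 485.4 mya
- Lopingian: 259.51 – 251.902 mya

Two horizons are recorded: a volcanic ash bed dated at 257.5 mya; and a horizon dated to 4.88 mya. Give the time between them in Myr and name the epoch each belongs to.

252.62 million years apart; the first in the Lopingian, the second in the Pliocene

Elapsed time: 257.5 − 4.88 = 252.62 Myr.
257.5 Ma lies within 259.51–251.902 Ma: Lopingian.
4.88 Ma lies within 5.333–2.58 Ma: Pliocene.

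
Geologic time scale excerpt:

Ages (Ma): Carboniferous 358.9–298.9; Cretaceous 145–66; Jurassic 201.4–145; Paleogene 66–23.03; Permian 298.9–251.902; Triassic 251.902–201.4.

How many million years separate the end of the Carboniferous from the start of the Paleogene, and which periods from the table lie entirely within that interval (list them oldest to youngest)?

232.9 million years; Permian, Triassic, Jurassic, Cretaceous

End of Carboniferous = 298.9 Ma; start of Paleogene = 66 Ma.
Gap = 298.9 − 66 = 232.9 Myr.
Periods wholly inside 298.9–66 Ma: Permian (298.9–251.902), Triassic (251.902–201.4), Jurassic (201.4–145), Cretaceous (145–66).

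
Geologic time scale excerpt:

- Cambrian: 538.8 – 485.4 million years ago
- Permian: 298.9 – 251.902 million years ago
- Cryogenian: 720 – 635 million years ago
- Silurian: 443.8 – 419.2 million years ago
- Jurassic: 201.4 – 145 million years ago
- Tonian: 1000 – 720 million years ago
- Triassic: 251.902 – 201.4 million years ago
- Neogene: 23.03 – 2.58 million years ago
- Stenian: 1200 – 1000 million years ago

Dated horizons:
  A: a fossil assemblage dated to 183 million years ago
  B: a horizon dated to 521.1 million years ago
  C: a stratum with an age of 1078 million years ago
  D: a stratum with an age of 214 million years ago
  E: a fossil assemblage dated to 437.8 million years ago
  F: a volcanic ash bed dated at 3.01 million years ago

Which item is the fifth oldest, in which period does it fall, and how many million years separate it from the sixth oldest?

A, in the Jurassic; 179.99 million years to F

Sorted oldest-first by Ma: C (1078), B (521.1), E (437.8), D (214), A (183), F (3.01).
The fifth oldest is A at 183 Ma, which lies in 201.4–145 Ma: the Jurassic.
The sixth oldest is F at 3.01 Ma; separation = |183 − 3.01| = 179.99 Myr.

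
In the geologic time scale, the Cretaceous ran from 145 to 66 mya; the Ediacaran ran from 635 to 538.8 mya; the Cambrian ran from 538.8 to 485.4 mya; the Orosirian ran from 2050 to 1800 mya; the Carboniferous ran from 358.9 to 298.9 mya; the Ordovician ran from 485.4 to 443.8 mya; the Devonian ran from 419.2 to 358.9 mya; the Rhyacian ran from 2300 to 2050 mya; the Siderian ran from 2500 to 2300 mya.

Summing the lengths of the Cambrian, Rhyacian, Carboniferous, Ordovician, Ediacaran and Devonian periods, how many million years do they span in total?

561.5 million years

Duration is start − end for each: (538.8 − 485.4) + (2300 − 2050) + (358.9 − 298.9) + (485.4 − 443.8) + (635 − 538.8) + (419.2 − 358.9).
That is 53.4 + 250 + 60 + 41.6 + 96.2 + 60.3, which totals 561.5 million years.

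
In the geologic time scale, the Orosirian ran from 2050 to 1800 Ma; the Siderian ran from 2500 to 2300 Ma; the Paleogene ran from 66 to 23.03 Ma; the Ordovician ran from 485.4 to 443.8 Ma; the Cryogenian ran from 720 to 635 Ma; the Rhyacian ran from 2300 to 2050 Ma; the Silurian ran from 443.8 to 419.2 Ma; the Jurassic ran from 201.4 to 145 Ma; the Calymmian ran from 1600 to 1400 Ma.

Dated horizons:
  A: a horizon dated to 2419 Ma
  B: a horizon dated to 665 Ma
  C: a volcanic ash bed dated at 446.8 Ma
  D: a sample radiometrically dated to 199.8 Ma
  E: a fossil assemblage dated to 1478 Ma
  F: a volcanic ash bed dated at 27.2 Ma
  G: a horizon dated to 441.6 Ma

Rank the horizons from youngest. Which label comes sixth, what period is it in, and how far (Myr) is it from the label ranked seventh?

E, in the Calymmian; 941 million years to A

Sorted youngest-first by Ma: F (27.2), D (199.8), G (441.6), C (446.8), B (665), E (1478), A (2419).
The sixth youngest is E at 1478 Ma, which lies in 1600–1400 Ma: the Calymmian.
The seventh youngest is A at 2419 Ma; separation = |1478 − 2419| = 941 Myr.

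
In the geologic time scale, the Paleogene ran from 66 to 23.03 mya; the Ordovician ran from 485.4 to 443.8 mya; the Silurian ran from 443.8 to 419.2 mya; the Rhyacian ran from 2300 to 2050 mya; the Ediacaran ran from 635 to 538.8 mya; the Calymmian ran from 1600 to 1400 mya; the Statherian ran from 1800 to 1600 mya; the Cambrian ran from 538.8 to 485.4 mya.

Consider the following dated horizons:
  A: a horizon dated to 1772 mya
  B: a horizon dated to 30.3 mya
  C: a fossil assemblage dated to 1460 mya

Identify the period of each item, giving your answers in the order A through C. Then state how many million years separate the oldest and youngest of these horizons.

A: 1772 Ma lies in 1800–1600 Ma, so Statherian.
B: 30.3 Ma lies in 66–23.03 Ma, so Paleogene.
C: 1460 Ma lies in 1600–1400 Ma, so Calymmian.
Oldest = 1772 Ma, youngest = 30.3 Ma → span 1741.7 Myr.

A — Statherian; B — Paleogene; C — Calymmian; span 1741.7 million years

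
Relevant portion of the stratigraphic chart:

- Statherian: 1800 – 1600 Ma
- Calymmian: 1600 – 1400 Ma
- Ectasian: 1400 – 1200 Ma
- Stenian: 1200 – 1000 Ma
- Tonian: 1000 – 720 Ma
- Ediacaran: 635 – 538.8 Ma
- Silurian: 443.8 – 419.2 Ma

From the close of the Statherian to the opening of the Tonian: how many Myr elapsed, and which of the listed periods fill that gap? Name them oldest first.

End of Statherian = 1600 Ma; start of Tonian = 1000 Ma.
Gap = 1600 − 1000 = 600 Myr.
Periods wholly inside 1600–1000 Ma: Calymmian (1600–1400), Ectasian (1400–1200), Stenian (1200–1000).

600 million years; Calymmian, Ectasian, Stenian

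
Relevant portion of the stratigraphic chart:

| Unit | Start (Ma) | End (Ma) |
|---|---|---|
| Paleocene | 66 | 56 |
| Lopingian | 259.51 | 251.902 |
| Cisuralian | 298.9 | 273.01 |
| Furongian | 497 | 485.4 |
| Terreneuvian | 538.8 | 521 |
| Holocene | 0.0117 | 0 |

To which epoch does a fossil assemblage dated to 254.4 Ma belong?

Lopingian

254.4 Ma lies between 259.51 and 251.902 Ma, so it falls in the Lopingian.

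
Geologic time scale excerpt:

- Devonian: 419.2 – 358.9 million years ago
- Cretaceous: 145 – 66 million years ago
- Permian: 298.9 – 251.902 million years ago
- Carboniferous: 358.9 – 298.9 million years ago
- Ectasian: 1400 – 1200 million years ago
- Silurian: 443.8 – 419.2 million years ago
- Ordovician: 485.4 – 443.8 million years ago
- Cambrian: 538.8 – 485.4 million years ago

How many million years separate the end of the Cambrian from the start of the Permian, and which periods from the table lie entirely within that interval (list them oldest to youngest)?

186.5 million years; Ordovician, Silurian, Devonian, Carboniferous

End of Cambrian = 485.4 Ma; start of Permian = 298.9 Ma.
Gap = 485.4 − 298.9 = 186.5 Myr.
Periods wholly inside 485.4–298.9 Ma: Ordovician (485.4–443.8), Silurian (443.8–419.2), Devonian (419.2–358.9), Carboniferous (358.9–298.9).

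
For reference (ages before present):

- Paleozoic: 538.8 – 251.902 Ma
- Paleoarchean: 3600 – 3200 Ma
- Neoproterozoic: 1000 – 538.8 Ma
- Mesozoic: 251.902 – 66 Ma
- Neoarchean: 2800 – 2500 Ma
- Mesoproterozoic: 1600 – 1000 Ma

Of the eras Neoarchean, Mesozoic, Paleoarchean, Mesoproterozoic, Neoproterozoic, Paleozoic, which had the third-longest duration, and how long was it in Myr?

Paleoarchean, 400 million years

Start − end for each: Neoarchean 2800 − 2500 = 300; Mesozoic 251.902 − 66 = 185.902; Paleoarchean 3600 − 3200 = 400; Mesoproterozoic 1600 − 1000 = 600; Neoproterozoic 1000 − 538.8 = 461.2; Paleozoic 538.8 − 251.902 = 286.898.
Ranking these from longest: Mesoproterozoic > Neoproterozoic > Paleoarchean > Neoarchean > Paleozoic > Mesozoic.
Position 3 in that ranking is Paleoarchean, which lasted 400 Myr.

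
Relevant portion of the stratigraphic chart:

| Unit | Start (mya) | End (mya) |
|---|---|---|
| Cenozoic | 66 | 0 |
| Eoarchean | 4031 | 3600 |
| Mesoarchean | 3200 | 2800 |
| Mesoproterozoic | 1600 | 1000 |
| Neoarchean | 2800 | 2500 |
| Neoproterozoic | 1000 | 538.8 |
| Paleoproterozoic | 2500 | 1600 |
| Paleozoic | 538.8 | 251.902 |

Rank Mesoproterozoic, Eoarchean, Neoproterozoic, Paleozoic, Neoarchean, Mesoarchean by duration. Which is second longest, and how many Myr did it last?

Durations: Mesoproterozoic 600; Eoarchean 431; Neoproterozoic 461.2; Paleozoic 286.898; Neoarchean 300; Mesoarchean 400 Myr.
Sorted longest-first: Mesoproterozoic (600), Neoproterozoic (461.2), Eoarchean (431), Mesoarchean (400), Neoarchean (300), Paleozoic (286.898).
The second longest is Neoproterozoic at 461.2 Myr.

Neoproterozoic, 461.2 million years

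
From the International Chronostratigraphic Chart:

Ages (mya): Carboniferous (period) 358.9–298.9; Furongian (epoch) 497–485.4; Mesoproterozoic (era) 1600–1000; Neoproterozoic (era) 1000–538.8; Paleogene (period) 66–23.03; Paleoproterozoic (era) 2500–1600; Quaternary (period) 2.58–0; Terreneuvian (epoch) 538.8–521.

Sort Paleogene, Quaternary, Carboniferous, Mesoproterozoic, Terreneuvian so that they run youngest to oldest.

Read off each span (Ma): Paleogene 66–23.03; Quaternary 2.58–0; Carboniferous 358.9–298.9; Mesoproterozoic 1600–1000; Terreneuvian 538.8–521.
Larger Ma is older, so oldest→youngest is Mesoproterozoic, Terreneuvian, Carboniferous, Paleogene, Quaternary; reverse it for youngest→oldest.

Quaternary, Paleogene, Carboniferous, Terreneuvian, Mesoproterozoic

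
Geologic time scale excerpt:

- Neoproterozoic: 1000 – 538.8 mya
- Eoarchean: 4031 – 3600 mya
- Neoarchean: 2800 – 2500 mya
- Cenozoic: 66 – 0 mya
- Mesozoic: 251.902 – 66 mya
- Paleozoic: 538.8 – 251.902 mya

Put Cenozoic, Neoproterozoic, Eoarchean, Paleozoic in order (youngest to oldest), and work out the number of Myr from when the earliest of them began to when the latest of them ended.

Cenozoic, Paleozoic, Neoproterozoic, Eoarchean; total span 4031 Myr

Start ages (Ma): Eoarchean 4031, Neoproterozoic 1000, Paleozoic 538.8, Cenozoic 66.
Ordered youngest to oldest: Cenozoic, Paleozoic, Neoproterozoic, Eoarchean.
Span = 4031 − 0 = 4031 Myr.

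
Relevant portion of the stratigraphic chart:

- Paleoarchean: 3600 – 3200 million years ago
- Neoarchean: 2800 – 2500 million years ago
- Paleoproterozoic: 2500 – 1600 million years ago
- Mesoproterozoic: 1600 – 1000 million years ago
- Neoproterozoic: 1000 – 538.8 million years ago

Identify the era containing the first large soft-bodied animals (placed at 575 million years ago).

Neoproterozoic

575 Ma lies between 1000 and 538.8 Ma, so it falls in the Neoproterozoic.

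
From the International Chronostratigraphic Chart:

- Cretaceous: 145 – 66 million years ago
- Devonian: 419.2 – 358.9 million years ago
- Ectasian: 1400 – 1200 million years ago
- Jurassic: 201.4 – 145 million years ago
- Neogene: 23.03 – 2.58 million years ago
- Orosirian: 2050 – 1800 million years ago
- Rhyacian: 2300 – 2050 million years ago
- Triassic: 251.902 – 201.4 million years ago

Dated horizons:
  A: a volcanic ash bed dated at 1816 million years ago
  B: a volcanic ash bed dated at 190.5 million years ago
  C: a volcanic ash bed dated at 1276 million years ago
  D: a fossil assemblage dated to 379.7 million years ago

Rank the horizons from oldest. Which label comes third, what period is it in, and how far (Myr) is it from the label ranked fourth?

D, in the Devonian; 189.2 million years to B

Larger Ma means older, so oldest first: A 1816 > C 1276 > D 379.7 > B 190.5.
Counting 3 along gives D (379.7 Ma); the excerpt puts that inside the Devonian, 419.2–358.9 Ma.
Next in line is B (190.5 Ma), and 379.7 − 190.5 = 189.2 Myr.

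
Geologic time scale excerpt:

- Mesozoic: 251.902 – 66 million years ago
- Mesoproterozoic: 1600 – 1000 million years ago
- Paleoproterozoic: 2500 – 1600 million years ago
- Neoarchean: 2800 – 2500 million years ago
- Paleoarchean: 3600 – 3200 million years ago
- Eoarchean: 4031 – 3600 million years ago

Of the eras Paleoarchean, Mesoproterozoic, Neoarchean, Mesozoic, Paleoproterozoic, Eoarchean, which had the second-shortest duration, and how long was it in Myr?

Start − end for each: Paleoarchean 3600 − 3200 = 400; Mesoproterozoic 1600 − 1000 = 600; Neoarchean 2800 − 2500 = 300; Mesozoic 251.902 − 66 = 185.902; Paleoproterozoic 2500 − 1600 = 900; Eoarchean 4031 − 3600 = 431.
Ranking these from shortest: Mesozoic < Neoarchean < Paleoarchean < Eoarchean < Mesoproterozoic < Paleoproterozoic.
Position 2 in that ranking is Neoarchean, which lasted 300 Myr.

Neoarchean, 300 million years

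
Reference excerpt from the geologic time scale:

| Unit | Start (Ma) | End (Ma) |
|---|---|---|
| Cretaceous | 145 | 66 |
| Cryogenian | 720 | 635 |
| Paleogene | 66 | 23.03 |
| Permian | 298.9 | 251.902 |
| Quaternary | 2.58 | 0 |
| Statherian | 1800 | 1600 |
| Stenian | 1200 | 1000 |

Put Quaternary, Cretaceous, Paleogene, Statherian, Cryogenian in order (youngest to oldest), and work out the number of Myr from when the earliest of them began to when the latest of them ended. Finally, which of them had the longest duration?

Quaternary → Paleogene → Cretaceous → Cryogenian → Statherian; total span 1800 Myr; longest is Statherian

Start ages (Ma): Statherian 1800, Cryogenian 720, Cretaceous 145, Paleogene 66, Quaternary 2.58.
Ordered youngest to oldest: Quaternary, Paleogene, Cretaceous, Cryogenian, Statherian.
Span = 1800 − 0 = 1800 Myr.
Durations: Cryogenian 85, Statherian 200, Cretaceous 79, Quaternary 2.58, Paleogene 42.97 → longest is Statherian (200 Myr).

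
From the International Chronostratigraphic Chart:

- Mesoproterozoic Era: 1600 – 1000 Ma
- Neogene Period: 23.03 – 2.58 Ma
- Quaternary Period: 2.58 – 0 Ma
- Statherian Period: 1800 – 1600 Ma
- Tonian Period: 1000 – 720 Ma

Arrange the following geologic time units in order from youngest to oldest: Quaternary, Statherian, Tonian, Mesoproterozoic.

The oldest of these is Statherian (starts 1800 Ma) and the youngest is Quaternary (ends 0 Ma).
In between, by decreasing start age: Mesoproterozoic (1600), Tonian (1000).
Listing youngest first means reversing that sequence.

Quaternary, Tonian, Mesoproterozoic, Statherian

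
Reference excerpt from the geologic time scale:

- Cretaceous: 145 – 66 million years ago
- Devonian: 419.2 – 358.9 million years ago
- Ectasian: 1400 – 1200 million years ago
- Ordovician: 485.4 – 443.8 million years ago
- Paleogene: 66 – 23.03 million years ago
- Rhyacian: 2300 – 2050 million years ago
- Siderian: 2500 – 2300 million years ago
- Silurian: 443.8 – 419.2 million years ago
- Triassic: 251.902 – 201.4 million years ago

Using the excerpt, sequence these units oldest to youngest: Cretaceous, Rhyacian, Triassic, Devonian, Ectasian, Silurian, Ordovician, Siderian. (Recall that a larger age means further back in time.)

Read off each span (Ma): Cretaceous 145–66; Rhyacian 2300–2050; Triassic 251.902–201.4; Devonian 419.2–358.9; Ectasian 1400–1200; Silurian 443.8–419.2; Ordovician 485.4–443.8; Siderian 2500–2300.
Larger Ma is older, so oldest→youngest is Siderian, Rhyacian, Ectasian, Ordovician, Silurian, Devonian, Triassic, Cretaceous.

Siderian, Rhyacian, Ectasian, Ordovician, Silurian, Devonian, Triassic, Cretaceous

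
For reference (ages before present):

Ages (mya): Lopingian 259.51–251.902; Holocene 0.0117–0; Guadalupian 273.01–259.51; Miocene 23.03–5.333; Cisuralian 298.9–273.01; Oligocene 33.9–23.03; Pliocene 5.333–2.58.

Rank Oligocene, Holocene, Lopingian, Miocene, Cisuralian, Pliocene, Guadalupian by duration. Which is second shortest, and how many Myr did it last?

Durations: Oligocene 10.87; Holocene 0.0117; Lopingian 7.608; Miocene 17.697; Cisuralian 25.89; Pliocene 2.753; Guadalupian 13.5 Myr.
Sorted shortest-first: Holocene (0.0117), Pliocene (2.753), Lopingian (7.608), Oligocene (10.87), Guadalupian (13.5), Miocene (17.697), Cisuralian (25.89).
The second shortest is Pliocene at 2.753 Myr.

Pliocene, 2.753 million years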